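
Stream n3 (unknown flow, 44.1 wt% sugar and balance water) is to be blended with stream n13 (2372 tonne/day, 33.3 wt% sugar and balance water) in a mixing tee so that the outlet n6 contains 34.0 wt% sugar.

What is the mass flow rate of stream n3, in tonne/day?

Let n3 be the unknown flow. Total out = 2372 + n3.
sugar balance: 789.88 + 0.441·n3 = 0.340·(2372 + n3)
(0.441 − 0.340)·n3 = 0.340×2372 − 789.88 = 16.604
n3 = 16.604 / 0.101 = 164.4 tonne/day

164.4 tonne/day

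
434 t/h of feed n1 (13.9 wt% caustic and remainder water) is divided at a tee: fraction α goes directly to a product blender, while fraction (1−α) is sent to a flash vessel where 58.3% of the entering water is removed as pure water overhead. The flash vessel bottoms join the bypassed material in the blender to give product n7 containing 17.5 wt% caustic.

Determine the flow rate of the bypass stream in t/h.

All 434×0.139 = 60.326 t/h of caustic reaches n7, so n7 = 60.326/0.175 = 344.72 t/h and vapour = 89.28 t/h.
The evaporator receives (1−α)·434 of feed at 0.861 water and removes 0.583 of that water:
0.583×0.861×(1−α)×434 = 89.28
(1−α) = 89.28/217.85 = 0.4098;  α = 0.5902.
Bypass flow = 0.5902×434 = 256.14 t/h.

256.1 t/h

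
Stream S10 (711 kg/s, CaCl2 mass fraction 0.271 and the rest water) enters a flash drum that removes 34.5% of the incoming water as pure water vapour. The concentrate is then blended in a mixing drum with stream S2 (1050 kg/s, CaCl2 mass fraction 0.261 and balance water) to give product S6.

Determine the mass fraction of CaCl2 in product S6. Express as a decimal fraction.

0.295

Vapour removed = 0.345×0.729×711 = 178.82 kg/s; concentrate = 532.18 kg/s.
CaCl2 reaching the mixer = 192.68 (from concentrate) + 1050×0.261 = 466.73 kg/s.
Product flow = 532.18 + 1050 = 1582.2 kg/s; CaCl2 fraction = 0.295.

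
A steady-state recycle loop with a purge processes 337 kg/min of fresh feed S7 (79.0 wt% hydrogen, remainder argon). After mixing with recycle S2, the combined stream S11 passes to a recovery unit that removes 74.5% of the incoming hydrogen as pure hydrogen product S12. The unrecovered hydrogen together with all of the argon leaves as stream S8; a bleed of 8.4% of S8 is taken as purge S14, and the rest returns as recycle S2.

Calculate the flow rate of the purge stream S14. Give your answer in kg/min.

78.21 kg/min

argon enters only via S7 and leaves only via the purge: 337×0.210 = 0.084×(argon in S8), and the recovery unit passes all argon, so argon in S11 = argon in S8 = 842.5 kg/min.
hydrogen in S11: m_A = 337×0.790 + (1−0.084)·(1−0.745)·m_A, so m_A = 266.23/0.7664 = 347.37 kg/min.
S8 = (1−0.745)×347.37 + 842.5 = 931.08 kg/min.
Purge S14 = 0.084×931.08 = 78.211 kg/min.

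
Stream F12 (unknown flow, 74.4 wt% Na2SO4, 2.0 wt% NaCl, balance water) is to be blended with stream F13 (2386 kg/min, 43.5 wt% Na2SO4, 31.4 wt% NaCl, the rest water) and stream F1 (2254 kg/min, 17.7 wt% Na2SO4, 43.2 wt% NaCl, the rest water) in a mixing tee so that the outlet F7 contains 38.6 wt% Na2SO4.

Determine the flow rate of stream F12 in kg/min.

Let F12 be the unknown flow. Total out = 4640 + F12.
Na2SO4 balance: 1436.9 + 0.744·F12 = 0.386·(4640 + F12)
(0.744 − 0.386)·F12 = 0.386×4640 − 1436.9 = 354.17
F12 = 354.17 / 0.358 = 989.31 kg/min

989.3 kg/min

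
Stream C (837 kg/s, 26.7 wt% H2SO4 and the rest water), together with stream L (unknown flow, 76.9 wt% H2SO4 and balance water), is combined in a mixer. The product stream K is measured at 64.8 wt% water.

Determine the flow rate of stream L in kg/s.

Let L be the unknown flow. Total out = 837 + L.
water balance: 613.52 + 0.231·L = 0.648·(837 + L)
(0.231 − 0.648)·L = 0.648×837 − 613.52 = -71.145
L = -71.145 / -0.417 = 170.61 kg/s

170.6 kg/s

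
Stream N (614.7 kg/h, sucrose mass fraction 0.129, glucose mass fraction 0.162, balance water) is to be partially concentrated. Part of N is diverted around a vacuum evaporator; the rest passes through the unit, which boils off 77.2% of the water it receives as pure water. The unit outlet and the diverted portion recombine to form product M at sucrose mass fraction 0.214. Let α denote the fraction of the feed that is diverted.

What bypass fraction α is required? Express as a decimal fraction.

0.274

All 614.7×0.129 = 79.296 kg/h of sucrose reaches M, so M = 79.296/0.214 = 370.54 kg/h and vapour = 244.16 kg/h.
The evaporator receives (1−α)·614.7 of feed at 0.709 water and removes 0.772 of that water:
0.772×0.709×(1−α)×614.7 = 244.16
(1−α) = 244.16/336.45 = 0.7257;  α = 0.2743.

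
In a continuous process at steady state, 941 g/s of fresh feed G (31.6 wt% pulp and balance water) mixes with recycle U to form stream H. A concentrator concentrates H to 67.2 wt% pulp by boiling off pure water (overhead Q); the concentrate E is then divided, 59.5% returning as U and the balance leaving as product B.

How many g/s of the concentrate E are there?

1093 g/s

Overall pulp balance (none leaves overhead): pulp in fresh feed = pulp in product, i.e. 941×0.316 = (1−0.595)·E·0.672.
E = 297.36/(0.672×0.405) = 1092.6 g/s.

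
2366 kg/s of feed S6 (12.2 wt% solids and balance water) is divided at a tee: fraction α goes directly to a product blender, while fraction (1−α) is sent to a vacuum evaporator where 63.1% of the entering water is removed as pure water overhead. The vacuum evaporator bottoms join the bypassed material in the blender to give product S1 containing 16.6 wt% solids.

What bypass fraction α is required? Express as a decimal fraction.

All 2366×0.122 = 288.65 kg/s of solids reaches S1, so S1 = 288.65/0.166 = 1738.9 kg/s and vapour = 627.13 kg/s.
The evaporator receives (1−α)·2366 of feed at 0.878 water and removes 0.631 of that water:
0.631×0.878×(1−α)×2366 = 627.13
(1−α) = 627.13/1310.8 = 0.4784;  α = 0.5216.

0.522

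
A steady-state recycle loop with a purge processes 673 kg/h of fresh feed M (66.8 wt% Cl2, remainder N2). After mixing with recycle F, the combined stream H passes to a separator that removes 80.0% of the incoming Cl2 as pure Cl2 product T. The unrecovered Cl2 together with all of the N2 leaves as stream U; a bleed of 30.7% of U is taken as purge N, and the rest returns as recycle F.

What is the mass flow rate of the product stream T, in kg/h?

417.5 kg/h

Cl2 in H: m_A = 673×0.668 + (1−0.307)·(1−0.800)·m_A, so m_A = 449.56/0.8614 = 521.9 kg/h.
Product T = 0.800×521.9 = 417.52 kg/h.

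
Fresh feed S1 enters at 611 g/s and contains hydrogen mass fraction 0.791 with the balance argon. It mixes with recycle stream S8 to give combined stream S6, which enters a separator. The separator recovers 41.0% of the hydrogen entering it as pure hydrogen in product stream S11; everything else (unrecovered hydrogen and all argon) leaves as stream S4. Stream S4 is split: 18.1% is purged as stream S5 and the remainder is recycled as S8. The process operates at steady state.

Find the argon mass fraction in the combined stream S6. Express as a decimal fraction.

argon enters only via S1 and leaves only via the purge: 611×0.209 = 0.181×(argon in S4), and the separator passes all argon, so argon in S6 = argon in S4 = 705.52 g/s.
hydrogen in S6: m_A = 611×0.791 + (1−0.181)·(1−0.410)·m_A, so m_A = 483.3/0.5168 = 935.2 g/s.
S6 = 935.2 + 705.52 = 1640.7 g/s.
argon fraction in S6 = 705.52/1640.7 = 0.430.

0.430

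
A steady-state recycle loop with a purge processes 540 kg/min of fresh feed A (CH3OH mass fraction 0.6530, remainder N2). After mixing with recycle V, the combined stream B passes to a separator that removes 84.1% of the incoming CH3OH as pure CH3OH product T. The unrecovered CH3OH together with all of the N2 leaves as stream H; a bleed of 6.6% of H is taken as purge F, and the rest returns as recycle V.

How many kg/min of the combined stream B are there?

3253 kg/min

N2 enters only via A and leaves only via the purge: 540×0.347 = 0.066×(N2 in H), and the separator passes all N2, so N2 in B = N2 in H = 2839.1 kg/min.
CH3OH in B: m_A = 540×0.653 + (1−0.066)·(1−0.841)·m_A, so m_A = 352.62/0.8515 = 414.12 kg/min.
B = 414.12 + 2839.1 = 3253.2 kg/min.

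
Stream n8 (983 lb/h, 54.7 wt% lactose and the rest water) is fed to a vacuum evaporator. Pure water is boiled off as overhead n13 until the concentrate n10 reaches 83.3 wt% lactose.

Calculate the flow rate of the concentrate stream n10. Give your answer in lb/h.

lactose is conserved: 983×0.547 = 537.7 lb/h all reports to the concentrate.
Concentrate = 537.7/(target fraction) = 645.5 lb/h.

645.5 lb/h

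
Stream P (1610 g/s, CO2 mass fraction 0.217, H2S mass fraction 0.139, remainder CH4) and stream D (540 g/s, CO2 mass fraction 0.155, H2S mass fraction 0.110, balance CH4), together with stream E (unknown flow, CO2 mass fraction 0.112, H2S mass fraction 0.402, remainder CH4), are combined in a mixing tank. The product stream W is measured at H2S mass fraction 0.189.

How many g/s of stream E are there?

578.2 g/s

Let E be the unknown flow. Total out = 2150 + E.
H2S balance: 283.19 + 0.402·E = 0.189·(2150 + E)
(0.402 − 0.189)·E = 0.189×2150 − 283.19 = 123.16
E = 123.16 / 0.213 = 578.22 g/s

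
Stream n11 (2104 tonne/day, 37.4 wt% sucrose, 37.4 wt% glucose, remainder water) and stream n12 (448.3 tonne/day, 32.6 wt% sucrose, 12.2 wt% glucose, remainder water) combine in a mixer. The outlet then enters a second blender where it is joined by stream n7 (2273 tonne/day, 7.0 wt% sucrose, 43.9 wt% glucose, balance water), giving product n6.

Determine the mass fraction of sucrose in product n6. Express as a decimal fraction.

Overall, product flow = 4825.3 tonne/day.
sucrose in = 2104×0.374 + 448.3×0.326 + 2273×0.070 = 1092.2 tonne/day.
sucrose fraction in n6 = 0.226.

0.226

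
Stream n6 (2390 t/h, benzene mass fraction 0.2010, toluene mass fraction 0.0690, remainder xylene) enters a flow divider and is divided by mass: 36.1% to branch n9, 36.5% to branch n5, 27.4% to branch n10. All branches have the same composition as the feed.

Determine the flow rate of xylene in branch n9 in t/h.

Branch n9 total = 0.361×2390 = 862.79 t/h.
xylene in n9 = 0.730×862.79 = 629.84 t/h.

629.8 t/h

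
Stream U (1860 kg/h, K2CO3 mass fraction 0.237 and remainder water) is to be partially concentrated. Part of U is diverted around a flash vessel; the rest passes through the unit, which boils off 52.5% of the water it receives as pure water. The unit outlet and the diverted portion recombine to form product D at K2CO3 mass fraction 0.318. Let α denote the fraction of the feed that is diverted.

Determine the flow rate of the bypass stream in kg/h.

677.3 kg/h

All 1860×0.237 = 440.82 kg/h of K2CO3 reaches D, so D = 440.82/0.318 = 1386.2 kg/h and vapour = 473.77 kg/h.
The evaporator receives (1−α)·1860 of feed at 0.763 water and removes 0.525 of that water:
0.525×0.763×(1−α)×1860 = 473.77
(1−α) = 473.77/745.07 = 0.6359;  α = 0.3641.
Bypass flow = 0.3641×1860 = 677.27 kg/h.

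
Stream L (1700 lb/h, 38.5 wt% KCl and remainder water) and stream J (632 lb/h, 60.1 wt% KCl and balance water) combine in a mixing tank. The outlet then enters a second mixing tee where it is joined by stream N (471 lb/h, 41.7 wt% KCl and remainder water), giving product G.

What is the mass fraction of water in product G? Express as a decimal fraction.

0.5609

Overall, product flow = 2803 lb/h.
water in = 1700×0.615 + 632×0.399 + 471×0.583 = 1572.3 lb/h.
water fraction in G = 0.5609.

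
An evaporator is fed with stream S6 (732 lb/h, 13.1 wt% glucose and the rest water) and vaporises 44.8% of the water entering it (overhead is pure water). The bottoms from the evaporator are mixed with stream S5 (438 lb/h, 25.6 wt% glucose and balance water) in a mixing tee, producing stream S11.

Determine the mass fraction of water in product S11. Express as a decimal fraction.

0.765

Vapour removed = 0.448×0.869×732 = 284.98 lb/h; concentrate = 447.02 lb/h.
water reaching the mixer = 351.13 (from concentrate) + 438×0.744 = 677 lb/h.
Product flow = 447.02 + 438 = 885.02 lb/h; water fraction = 0.765.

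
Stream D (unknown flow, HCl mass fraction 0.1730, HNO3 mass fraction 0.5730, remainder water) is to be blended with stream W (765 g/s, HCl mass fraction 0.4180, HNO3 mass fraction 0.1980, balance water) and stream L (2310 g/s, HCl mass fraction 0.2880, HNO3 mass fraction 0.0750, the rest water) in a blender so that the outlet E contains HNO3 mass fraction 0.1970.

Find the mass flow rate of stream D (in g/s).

Let D be the unknown flow. Total out = 3075 + D.
HNO3 balance: 324.72 + 0.573·D = 0.197·(3075 + D)
(0.573 − 0.197)·D = 0.197×3075 − 324.72 = 281.05
D = 281.05 / 0.376 = 747.49 g/s

747.5 g/s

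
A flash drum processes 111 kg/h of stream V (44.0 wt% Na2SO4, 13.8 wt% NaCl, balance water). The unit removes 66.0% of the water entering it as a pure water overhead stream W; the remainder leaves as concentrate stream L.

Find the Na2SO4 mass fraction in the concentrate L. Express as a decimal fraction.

Na2SO4 is not removed: 111×0.440 = 48.84 kg/h of Na2SO4 enters L.
water entering = 111×0.422 = 46.842 kg/h; overhead removed = 0.660×46.842 = 30.916 kg/h.
Concentrate = 111 − 30.916 = 80.084 kg/h.
Mass fraction = 48.84/80.084 = 0.610.

0.610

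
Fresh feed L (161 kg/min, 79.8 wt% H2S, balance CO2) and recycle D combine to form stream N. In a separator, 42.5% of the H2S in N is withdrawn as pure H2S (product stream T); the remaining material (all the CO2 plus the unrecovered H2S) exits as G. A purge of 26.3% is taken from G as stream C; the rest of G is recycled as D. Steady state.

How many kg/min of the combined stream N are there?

346.6 kg/min

CO2 enters only via L and leaves only via the purge: 161×0.202 = 0.263×(CO2 in G), and the separator passes all CO2, so CO2 in N = CO2 in G = 123.66 kg/min.
H2S in N: m_A = 161×0.798 + (1−0.263)·(1−0.425)·m_A, so m_A = 128.48/0.5762 = 222.96 kg/min.
N = 222.96 + 123.66 = 346.62 kg/min.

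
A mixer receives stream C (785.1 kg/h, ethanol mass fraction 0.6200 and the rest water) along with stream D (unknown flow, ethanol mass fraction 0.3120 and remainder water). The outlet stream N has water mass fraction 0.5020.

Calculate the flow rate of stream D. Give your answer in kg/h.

515 kg/h

Let D be the unknown flow. Total out = 785.1 + D.
water balance: 298.34 + 0.688·D = 0.502·(785.1 + D)
(0.688 − 0.502)·D = 0.502×785.1 − 298.34 = 95.782
D = 95.782 / 0.186 = 514.96 kg/h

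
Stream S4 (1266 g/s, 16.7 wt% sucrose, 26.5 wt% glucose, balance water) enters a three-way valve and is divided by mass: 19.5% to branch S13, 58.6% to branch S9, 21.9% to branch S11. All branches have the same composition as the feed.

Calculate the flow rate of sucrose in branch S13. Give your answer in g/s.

Branch S13 total = 0.195×1266 = 246.87 g/s.
sucrose in S13 = 0.167×246.87 = 41.227 g/s.

41.23 g/s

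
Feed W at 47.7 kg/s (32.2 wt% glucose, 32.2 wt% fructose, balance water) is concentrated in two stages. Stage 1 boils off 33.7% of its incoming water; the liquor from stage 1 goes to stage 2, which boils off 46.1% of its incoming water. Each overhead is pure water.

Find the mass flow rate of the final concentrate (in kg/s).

36.79 kg/s

water in feed = 47.7×0.356 = 16.981 kg/s.
After stage 1: water left = (1−0.337)×16.981 = 11.259; stream total = 41.977 kg/s.
After stage 2: water left = (1−0.461)×11.259 = 6.0684; final concentrate = 36.787 kg/s.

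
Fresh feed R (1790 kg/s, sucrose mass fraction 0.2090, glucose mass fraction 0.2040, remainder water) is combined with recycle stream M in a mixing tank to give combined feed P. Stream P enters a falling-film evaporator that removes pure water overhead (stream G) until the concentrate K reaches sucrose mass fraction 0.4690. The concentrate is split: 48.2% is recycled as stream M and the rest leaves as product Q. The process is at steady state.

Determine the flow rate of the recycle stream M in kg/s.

Overall sucrose balance (none leaves overhead): sucrose in fresh feed = sucrose in product, i.e. 1790×0.209 = (1−0.482)·K·0.469.
K = 374.11/(0.469×0.518) = 1539.9 kg/s.
Recycle M = 0.482×1539.9 = 742.24 kg/s.

742.2 kg/s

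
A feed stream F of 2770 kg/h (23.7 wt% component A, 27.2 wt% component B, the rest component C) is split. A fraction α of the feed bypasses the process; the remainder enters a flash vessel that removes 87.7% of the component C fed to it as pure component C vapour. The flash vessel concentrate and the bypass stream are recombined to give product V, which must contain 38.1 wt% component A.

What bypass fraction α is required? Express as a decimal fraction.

All 2770×0.237 = 656.49 kg/h of component A reaches V, so V = 656.49/0.381 = 1723.1 kg/h and vapour = 1046.9 kg/h.
The evaporator receives (1−α)·2770 of feed at 0.491 component C and removes 0.877 of that component C:
0.877×0.491×(1−α)×2770 = 1046.9
(1−α) = 1046.9/1192.8 = 0.8777;  α = 0.1223.

0.122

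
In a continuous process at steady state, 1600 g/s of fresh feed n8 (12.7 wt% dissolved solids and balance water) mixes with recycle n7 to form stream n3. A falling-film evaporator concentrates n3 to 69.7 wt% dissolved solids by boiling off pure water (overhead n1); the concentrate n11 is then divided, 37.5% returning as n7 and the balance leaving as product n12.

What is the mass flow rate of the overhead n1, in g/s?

Overall dissolved solids balance (none leaves overhead): dissolved solids in fresh feed = dissolved solids in product, i.e. 1600×0.127 = (1−0.375)·n11·0.697.
n11 = 203.2/(0.697×0.625) = 466.46 g/s.
Recycle n7 = 0.375×466.46 = 174.92 g/s.
Combined feed n3 = 1600 + 174.92 = 1774.9 g/s.
Overhead n1 = n3 − n11 = 1774.9 − 466.46 = 1308.5 g/s.

1308 g/s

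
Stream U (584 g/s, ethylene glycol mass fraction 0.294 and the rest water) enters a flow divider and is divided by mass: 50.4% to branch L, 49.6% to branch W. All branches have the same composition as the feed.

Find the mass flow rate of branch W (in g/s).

289.7 g/s

Branch W flow = 0.496×584 = 289.66 g/s.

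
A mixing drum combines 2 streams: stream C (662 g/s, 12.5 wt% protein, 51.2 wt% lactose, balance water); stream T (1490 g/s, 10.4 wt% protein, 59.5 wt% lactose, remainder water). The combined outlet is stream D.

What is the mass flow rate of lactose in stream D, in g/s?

1225 g/s

lactose out = lactose in = 662×0.512 + 1490×0.595 = 1225.5 g/s.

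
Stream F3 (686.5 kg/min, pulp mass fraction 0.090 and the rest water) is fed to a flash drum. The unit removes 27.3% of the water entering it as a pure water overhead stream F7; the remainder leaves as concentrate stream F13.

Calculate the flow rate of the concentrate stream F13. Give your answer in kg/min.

water entering = 686.5×0.910 = 624.72 kg/min; overhead removed = 0.273×624.72 = 170.55 kg/min.
Concentrate = 686.5 − 170.55 = 515.95 kg/min.

516 kg/min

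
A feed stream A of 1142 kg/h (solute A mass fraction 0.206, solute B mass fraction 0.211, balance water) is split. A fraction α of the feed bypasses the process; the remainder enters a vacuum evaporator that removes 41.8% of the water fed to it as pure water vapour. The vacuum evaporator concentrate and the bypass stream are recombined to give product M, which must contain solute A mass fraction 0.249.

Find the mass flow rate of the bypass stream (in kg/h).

332.7 kg/h

All 1142×0.206 = 235.25 kg/h of solute A reaches M, so M = 235.25/0.249 = 944.79 kg/h and vapour = 197.21 kg/h.
The evaporator receives (1−α)·1142 of feed at 0.583 water and removes 0.418 of that water:
0.418×0.583×(1−α)×1142 = 197.21
(1−α) = 197.21/278.3 = 0.7086;  α = 0.2914.
Bypass flow = 0.2914×1142 = 332.74 kg/h.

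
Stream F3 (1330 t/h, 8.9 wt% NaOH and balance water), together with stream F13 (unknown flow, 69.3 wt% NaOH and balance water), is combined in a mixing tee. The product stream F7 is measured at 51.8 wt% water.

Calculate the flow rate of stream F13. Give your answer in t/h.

2477 t/h

Let F13 be the unknown flow. Total out = 1330 + F13.
water balance: 1211.6 + 0.307·F13 = 0.518·(1330 + F13)
(0.307 − 0.518)·F13 = 0.518×1330 − 1211.6 = -522.69
F13 = -522.69 / -0.211 = 2477.2 t/h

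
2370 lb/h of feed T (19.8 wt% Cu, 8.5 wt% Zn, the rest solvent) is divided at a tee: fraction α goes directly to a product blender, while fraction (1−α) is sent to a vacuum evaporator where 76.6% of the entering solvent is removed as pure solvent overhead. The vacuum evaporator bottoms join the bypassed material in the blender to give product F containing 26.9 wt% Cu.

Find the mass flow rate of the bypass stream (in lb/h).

All 2370×0.198 = 469.26 lb/h of Cu reaches F, so F = 469.26/0.269 = 1744.5 lb/h and vapour = 625.54 lb/h.
The evaporator receives (1−α)·2370 of feed at 0.717 solvent and removes 0.766 of that solvent:
0.766×0.717×(1−α)×2370 = 625.54
(1−α) = 625.54/1301.7 = 0.4806;  α = 0.5194.
Bypass flow = 0.5194×2370 = 1231 lb/h.

1231 lb/h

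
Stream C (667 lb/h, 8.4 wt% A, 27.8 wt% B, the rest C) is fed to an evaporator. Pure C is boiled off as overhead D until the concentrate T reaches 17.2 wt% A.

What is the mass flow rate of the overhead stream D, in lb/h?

A is conserved: 667×0.084 = 56.028 lb/h all reports to the concentrate.
Concentrate = 56.028/(target fraction) = 325.74 lb/h.
Overhead = 667 − 325.74 = 341.26 lb/h.

341.3 lb/h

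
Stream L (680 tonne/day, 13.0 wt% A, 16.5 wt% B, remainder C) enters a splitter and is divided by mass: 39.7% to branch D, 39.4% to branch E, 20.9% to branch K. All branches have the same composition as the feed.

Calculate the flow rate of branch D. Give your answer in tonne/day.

Branch D flow = 0.397×680 = 269.96 tonne/day.

270 tonne/day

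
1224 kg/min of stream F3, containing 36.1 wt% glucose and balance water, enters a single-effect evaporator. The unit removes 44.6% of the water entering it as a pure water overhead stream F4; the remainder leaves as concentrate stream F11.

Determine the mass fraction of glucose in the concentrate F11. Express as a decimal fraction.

glucose is not removed: 1224×0.361 = 441.86 kg/min of glucose enters F11.
water entering = 1224×0.639 = 782.14 kg/min; overhead removed = 0.446×782.14 = 348.83 kg/min.
Concentrate = 1224 − 348.83 = 875.17 kg/min.
Mass fraction = 441.86/875.17 = 0.505.

0.505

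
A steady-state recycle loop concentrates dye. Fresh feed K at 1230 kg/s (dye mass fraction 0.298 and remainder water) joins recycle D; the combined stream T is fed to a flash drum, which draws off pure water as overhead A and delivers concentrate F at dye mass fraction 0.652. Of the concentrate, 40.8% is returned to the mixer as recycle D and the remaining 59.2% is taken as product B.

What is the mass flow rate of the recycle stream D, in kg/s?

387.4 kg/s

Overall dye balance (none leaves overhead): dye in fresh feed = dye in product, i.e. 1230×0.298 = (1−0.408)·F·0.652.
F = 366.54/(0.652×0.592) = 949.62 kg/s.
Recycle D = 0.408×949.62 = 387.45 kg/s.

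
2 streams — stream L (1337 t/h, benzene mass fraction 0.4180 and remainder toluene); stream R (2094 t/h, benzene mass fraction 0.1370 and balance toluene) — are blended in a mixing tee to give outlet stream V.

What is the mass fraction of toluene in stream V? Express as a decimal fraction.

Total flow out = 1337 + 2094 = 3431 t/h.
toluene in = 1337×0.582 + 2094×0.863 = 2585.3 t/h.
toluene mass fraction in V = 2585.3/3431 = 0.7535.

0.7535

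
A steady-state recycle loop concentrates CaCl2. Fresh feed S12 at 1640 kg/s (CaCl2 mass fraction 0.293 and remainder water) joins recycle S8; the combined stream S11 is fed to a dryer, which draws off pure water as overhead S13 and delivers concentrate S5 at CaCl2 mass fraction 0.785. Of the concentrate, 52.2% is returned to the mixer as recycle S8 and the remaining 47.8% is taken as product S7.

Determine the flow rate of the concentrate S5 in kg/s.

Overall CaCl2 balance (none leaves overhead): CaCl2 in fresh feed = CaCl2 in product, i.e. 1640×0.293 = (1−0.522)·S5·0.785.
S5 = 480.52/(0.785×0.478) = 1280.6 kg/s.

1281 kg/s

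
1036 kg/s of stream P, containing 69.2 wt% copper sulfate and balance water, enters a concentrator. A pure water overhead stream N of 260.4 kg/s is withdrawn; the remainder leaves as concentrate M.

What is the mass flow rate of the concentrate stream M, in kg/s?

775.6 kg/s

Concentrate = 1036 − 260.4 = 775.6 kg/s.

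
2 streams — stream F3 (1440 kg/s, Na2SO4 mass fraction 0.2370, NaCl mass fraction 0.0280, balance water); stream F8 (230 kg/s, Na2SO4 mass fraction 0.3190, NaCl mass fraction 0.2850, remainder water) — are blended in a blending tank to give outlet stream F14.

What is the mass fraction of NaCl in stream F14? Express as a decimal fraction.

Total flow out = 1440 + 230 = 1670 kg/s.
NaCl in = 1440×0.028 + 230×0.285 = 105.87 kg/s.
NaCl mass fraction in F14 = 105.87/1670 = 0.0634.

0.0634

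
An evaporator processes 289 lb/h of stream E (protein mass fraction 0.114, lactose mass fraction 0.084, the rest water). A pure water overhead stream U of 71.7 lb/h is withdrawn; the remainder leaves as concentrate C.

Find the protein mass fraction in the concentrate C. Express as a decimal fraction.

0.152

protein is not removed: 289×0.114 = 32.946 lb/h of protein enters C.
Concentrate = 289 − 71.7 = 217.3 lb/h.
Mass fraction = 32.946/217.3 = 0.152.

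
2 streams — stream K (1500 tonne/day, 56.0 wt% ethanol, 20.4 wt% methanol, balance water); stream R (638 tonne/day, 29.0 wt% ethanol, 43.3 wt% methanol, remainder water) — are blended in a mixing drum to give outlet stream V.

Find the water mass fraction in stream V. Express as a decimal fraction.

0.2482

Total flow out = 1500 + 638 = 2138 tonne/day.
water in = 1500×0.236 + 638×0.277 = 530.73 tonne/day.
water mass fraction in V = 530.73/2138 = 0.2482.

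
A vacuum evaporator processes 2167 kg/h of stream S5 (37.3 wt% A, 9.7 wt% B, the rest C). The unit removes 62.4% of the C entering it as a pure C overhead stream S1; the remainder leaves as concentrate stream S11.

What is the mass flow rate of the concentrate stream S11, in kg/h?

C entering = 2167×0.530 = 1148.5 kg/h; overhead removed = 0.624×1148.5 = 716.67 kg/h.
Concentrate = 2167 − 716.67 = 1450.3 kg/h.

1450 kg/h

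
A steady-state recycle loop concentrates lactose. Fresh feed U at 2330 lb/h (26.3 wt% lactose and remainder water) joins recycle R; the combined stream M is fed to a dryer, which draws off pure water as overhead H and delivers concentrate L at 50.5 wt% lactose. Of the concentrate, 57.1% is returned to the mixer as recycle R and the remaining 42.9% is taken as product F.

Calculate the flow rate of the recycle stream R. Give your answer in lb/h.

1615 lb/h

Overall lactose balance (none leaves overhead): lactose in fresh feed = lactose in product, i.e. 2330×0.263 = (1−0.571)·L·0.505.
L = 612.79/(0.505×0.429) = 2828.5 lb/h.
Recycle R = 0.571×2828.5 = 1615.1 lb/h.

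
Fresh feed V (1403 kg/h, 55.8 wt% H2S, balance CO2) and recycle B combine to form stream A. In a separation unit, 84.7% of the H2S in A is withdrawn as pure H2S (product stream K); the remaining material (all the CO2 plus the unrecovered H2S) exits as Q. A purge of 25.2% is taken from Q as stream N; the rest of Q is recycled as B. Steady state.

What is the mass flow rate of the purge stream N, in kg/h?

CO2 enters only via V and leaves only via the purge: 1403×0.442 = 0.252×(CO2 in Q), and the separation unit passes all CO2, so CO2 in A = CO2 in Q = 2460.8 kg/h.
H2S in A: m_A = 1403×0.558 + (1−0.252)·(1−0.847)·m_A, so m_A = 782.87/0.8856 = 884.05 kg/h.
Q = (1−0.847)×884.05 + 2460.8 = 2596.1 kg/h.
Purge N = 0.252×2596.1 = 654.21 kg/h.

654.2 kg/h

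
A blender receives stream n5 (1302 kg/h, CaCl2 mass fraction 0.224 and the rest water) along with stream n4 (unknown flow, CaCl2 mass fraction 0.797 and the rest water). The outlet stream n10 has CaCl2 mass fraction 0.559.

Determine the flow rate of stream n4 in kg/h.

1833 kg/h

Let n4 be the unknown flow. Total out = 1302 + n4.
CaCl2 balance: 291.65 + 0.797·n4 = 0.559·(1302 + n4)
(0.797 − 0.559)·n4 = 0.559×1302 − 291.65 = 436.17
n4 = 436.17 / 0.238 = 1832.6 kg/h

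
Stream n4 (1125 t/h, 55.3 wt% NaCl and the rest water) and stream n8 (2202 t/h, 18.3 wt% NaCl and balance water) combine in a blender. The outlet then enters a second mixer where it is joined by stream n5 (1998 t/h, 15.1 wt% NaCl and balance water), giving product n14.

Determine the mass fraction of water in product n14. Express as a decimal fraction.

0.7508

Overall, product flow = 5325 t/h.
water in = 1125×0.447 + 2202×0.817 + 1998×0.849 = 3998.2 t/h.
water fraction in n14 = 0.7508.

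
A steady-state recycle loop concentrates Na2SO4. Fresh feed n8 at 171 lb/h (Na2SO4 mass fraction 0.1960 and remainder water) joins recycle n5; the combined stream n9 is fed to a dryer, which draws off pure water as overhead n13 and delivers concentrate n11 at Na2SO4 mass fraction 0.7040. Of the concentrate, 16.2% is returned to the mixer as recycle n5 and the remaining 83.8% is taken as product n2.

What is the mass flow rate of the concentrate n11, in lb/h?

Overall Na2SO4 balance (none leaves overhead): Na2SO4 in fresh feed = Na2SO4 in product, i.e. 171×0.196 = (1−0.162)·n11·0.704.
n11 = 33.516/(0.704×0.838) = 56.811 lb/h.

56.81 lb/h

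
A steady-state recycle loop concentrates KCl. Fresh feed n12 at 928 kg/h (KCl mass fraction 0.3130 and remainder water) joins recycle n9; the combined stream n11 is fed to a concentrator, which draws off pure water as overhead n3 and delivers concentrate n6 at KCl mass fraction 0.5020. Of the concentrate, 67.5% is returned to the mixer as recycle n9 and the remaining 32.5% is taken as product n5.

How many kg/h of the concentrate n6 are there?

1780 kg/h

Overall KCl balance (none leaves overhead): KCl in fresh feed = KCl in product, i.e. 928×0.313 = (1−0.675)·n6·0.502.
n6 = 290.46/(0.502×0.325) = 1780.3 kg/h.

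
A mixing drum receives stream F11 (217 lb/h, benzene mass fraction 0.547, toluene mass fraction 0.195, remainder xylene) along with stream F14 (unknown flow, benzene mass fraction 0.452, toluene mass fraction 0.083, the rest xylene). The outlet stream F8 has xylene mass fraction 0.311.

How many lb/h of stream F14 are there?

74.68 lb/h

Let F14 be the unknown flow. Total out = 217 + F14.
xylene balance: 55.986 + 0.465·F14 = 0.311·(217 + F14)
(0.465 − 0.311)·F14 = 0.311×217 − 55.986 = 11.501
F14 = 11.501 / 0.154 = 74.682 lb/h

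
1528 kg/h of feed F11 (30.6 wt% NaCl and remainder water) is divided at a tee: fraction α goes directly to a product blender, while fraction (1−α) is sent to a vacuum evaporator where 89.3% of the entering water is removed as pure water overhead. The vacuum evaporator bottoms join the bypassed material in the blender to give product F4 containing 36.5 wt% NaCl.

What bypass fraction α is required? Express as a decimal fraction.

0.739

All 1528×0.306 = 467.57 kg/h of NaCl reaches F4, so F4 = 467.57/0.365 = 1281 kg/h and vapour = 246.99 kg/h.
The evaporator receives (1−α)·1528 of feed at 0.694 water and removes 0.893 of that water:
0.893×0.694×(1−α)×1528 = 246.99
(1−α) = 246.99/946.97 = 0.2608;  α = 0.7392.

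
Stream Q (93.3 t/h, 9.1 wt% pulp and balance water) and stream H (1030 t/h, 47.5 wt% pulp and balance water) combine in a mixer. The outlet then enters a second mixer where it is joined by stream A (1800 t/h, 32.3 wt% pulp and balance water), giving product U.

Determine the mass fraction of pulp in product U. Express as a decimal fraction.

0.3692

Overall, product flow = 2923.3 t/h.
pulp in = 93.3×0.091 + 1030×0.475 + 1800×0.323 = 1079.1 t/h.
pulp fraction in U = 0.3692.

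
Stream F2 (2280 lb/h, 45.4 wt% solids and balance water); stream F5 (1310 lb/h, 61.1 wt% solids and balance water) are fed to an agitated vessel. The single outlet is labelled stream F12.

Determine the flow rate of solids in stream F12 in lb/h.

solids out = solids in = 2280×0.454 + 1310×0.611 = 1835.5 lb/h.

1836 lb/h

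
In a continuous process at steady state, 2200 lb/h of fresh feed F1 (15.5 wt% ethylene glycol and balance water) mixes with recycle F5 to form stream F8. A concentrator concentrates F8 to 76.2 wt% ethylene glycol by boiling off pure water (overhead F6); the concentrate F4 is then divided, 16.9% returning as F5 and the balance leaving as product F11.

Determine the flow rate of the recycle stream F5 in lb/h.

91.01 lb/h

Overall ethylene glycol balance (none leaves overhead): ethylene glycol in fresh feed = ethylene glycol in product, i.e. 2200×0.155 = (1−0.169)·F4·0.762.
F4 = 341/(0.762×0.831) = 538.52 lb/h.
Recycle F5 = 0.169×538.52 = 91.009 lb/h.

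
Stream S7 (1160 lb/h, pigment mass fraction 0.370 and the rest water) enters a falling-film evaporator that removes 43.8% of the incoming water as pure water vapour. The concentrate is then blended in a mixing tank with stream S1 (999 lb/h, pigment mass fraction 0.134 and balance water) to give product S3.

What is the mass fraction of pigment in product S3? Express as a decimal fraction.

0.306

Vapour removed = 0.438×0.630×1160 = 320.09 lb/h; concentrate = 839.91 lb/h.
pigment reaching the mixer = 429.2 (from concentrate) + 999×0.134 = 563.07 lb/h.
Product flow = 839.91 + 999 = 1838.9 lb/h; pigment fraction = 0.306.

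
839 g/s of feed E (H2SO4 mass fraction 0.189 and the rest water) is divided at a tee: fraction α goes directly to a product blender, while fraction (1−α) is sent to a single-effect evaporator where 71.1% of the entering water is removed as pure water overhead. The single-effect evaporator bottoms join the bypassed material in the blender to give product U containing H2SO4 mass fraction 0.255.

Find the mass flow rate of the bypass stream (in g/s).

All 839×0.189 = 158.57 g/s of H2SO4 reaches U, so U = 158.57/0.255 = 621.85 g/s and vapour = 217.15 g/s.
The evaporator receives (1−α)·839 of feed at 0.811 water and removes 0.711 of that water:
0.711×0.811×(1−α)×839 = 217.15
(1−α) = 217.15/483.79 = 0.4489;  α = 0.5511.
Bypass flow = 0.5511×839 = 462.4 g/s.

462.4 g/s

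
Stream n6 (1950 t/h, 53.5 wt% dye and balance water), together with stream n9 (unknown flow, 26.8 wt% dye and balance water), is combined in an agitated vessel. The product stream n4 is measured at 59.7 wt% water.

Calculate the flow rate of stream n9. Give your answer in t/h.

Let n9 be the unknown flow. Total out = 1950 + n9.
water balance: 906.75 + 0.732·n9 = 0.597·(1950 + n9)
(0.732 − 0.597)·n9 = 0.597×1950 − 906.75 = 257.4
n9 = 257.4 / 0.135 = 1906.7 t/h

1907 t/h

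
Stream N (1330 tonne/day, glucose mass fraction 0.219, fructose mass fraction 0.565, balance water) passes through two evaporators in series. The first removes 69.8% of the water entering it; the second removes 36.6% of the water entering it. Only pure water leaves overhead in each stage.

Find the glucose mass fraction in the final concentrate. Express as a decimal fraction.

water in feed = 1330×0.216 = 287.28 tonne/day.
After stage 1: water left = (1−0.698)×287.28 = 86.759; stream total = 1129.5 tonne/day.
After stage 2: water left = (1−0.366)×86.759 = 55.005; final concentrate = 1097.7 tonne/day.
glucose fraction = 291.27/1097.7 = 0.265.

0.265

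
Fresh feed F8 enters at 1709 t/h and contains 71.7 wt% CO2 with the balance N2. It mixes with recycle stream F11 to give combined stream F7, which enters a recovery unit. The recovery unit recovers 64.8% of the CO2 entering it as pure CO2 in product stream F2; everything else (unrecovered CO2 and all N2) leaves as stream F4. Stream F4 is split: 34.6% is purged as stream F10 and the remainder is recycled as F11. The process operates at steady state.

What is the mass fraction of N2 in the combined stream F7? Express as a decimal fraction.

0.468

N2 enters only via F8 and leaves only via the purge: 1709×0.283 = 0.346×(N2 in F4), and the recovery unit passes all N2, so N2 in F7 = N2 in F4 = 1397.8 t/h.
CO2 in F7: m_A = 1709×0.717 + (1−0.346)·(1−0.648)·m_A, so m_A = 1225.4/0.7698 = 1591.8 t/h.
F7 = 1591.8 + 1397.8 = 2989.6 t/h.
N2 fraction in F7 = 1397.8/2989.6 = 0.468.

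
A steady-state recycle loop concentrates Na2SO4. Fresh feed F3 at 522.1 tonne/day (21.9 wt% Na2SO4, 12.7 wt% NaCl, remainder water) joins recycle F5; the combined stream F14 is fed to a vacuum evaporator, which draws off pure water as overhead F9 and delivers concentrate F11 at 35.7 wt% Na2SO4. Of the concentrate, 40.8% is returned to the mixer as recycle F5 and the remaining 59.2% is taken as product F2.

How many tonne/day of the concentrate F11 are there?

541 tonne/day

Overall Na2SO4 balance (none leaves overhead): Na2SO4 in fresh feed = Na2SO4 in product, i.e. 522.1×0.219 = (1−0.408)·F11·0.357.
F11 = 114.34/(0.357×0.592) = 541.01 tonne/day.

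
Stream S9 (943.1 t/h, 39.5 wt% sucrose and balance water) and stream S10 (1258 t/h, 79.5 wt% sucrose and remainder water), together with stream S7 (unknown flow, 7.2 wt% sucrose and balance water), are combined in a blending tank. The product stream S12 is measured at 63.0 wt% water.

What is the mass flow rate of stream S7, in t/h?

Let S7 be the unknown flow. Total out = 2201.1 + S7.
water balance: 828.47 + 0.928·S7 = 0.630·(2201.1 + S7)
(0.928 − 0.630)·S7 = 0.630×2201.1 − 828.47 = 558.23
S7 = 558.23 / 0.298 = 1873.2 t/h

1873 t/h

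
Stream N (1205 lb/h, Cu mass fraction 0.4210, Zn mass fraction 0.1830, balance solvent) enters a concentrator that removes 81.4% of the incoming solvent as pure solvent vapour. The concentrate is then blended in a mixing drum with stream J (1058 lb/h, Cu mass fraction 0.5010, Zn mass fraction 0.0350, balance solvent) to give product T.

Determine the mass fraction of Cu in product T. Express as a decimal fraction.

0.5534

Vapour removed = 0.814×0.396×1205 = 388.42 lb/h; concentrate = 816.58 lb/h.
Cu reaching the mixer = 507.31 (from concentrate) + 1058×0.501 = 1037.4 lb/h.
Product flow = 816.58 + 1058 = 1874.6 lb/h; Cu fraction = 0.5534.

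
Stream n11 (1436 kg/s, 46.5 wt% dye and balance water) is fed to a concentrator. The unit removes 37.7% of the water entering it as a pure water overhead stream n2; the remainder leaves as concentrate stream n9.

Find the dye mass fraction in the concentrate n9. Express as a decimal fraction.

0.5825

dye is not removed: 1436×0.465 = 667.74 kg/s of dye enters n9.
water entering = 1436×0.535 = 768.26 kg/s; overhead removed = 0.377×768.26 = 289.63 kg/s.
Concentrate = 1436 − 289.63 = 1146.4 kg/s.
Mass fraction = 667.74/1146.4 = 0.5825.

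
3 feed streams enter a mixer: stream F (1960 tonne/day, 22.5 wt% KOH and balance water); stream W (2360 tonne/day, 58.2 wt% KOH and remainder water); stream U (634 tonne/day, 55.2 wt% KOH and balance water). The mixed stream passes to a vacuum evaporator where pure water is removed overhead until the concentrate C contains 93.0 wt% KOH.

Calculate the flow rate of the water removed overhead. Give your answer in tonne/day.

KOH entering = 1960×0.225 + 2360×0.582 + 634×0.552 = 2164.5 tonne/day.
All KOH reports to C, so C = 2164.5/0.930 = 2327.4 tonne/day.
Total feed = 4954 tonne/day; overhead = 4954 − 2327.4 = 2626.6 tonne/day.

2627 tonne/day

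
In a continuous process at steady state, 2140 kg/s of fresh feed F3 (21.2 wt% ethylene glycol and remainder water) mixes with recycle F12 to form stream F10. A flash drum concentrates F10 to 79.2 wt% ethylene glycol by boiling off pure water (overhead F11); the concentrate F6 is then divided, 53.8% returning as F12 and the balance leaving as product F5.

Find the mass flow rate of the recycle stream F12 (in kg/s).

667.1 kg/s

Overall ethylene glycol balance (none leaves overhead): ethylene glycol in fresh feed = ethylene glycol in product, i.e. 2140×0.212 = (1−0.538)·F6·0.792.
F6 = 453.68/(0.792×0.462) = 1239.9 kg/s.
Recycle F12 = 0.538×1239.9 = 667.06 kg/s.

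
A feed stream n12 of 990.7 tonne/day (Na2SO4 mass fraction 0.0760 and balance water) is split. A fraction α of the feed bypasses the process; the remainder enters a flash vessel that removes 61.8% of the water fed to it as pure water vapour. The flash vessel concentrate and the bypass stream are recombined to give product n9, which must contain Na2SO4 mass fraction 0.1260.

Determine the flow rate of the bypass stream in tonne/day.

All 990.7×0.076 = 75.293 tonne/day of Na2SO4 reaches n9, so n9 = 75.293/0.126 = 597.57 tonne/day and vapour = 393.13 tonne/day.
The evaporator receives (1−α)·990.7 of feed at 0.924 water and removes 0.618 of that water:
0.618×0.924×(1−α)×990.7 = 393.13
(1−α) = 393.13/565.72 = 0.6949;  α = 0.3051.
Bypass flow = 0.3051×990.7 = 302.24 tonne/day.

302.2 tonne/day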